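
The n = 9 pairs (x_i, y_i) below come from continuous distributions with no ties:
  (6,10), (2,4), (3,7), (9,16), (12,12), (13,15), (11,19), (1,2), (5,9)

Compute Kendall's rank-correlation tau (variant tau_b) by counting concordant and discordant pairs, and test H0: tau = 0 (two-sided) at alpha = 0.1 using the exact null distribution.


Step 1: Enumerate the 36 unordered pairs (i,j) with i<j and classify each by sign(x_j-x_i) * sign(y_j-y_i).
  (1,2):dx=-4,dy=-6->C; (1,3):dx=-3,dy=-3->C; (1,4):dx=+3,dy=+6->C; (1,5):dx=+6,dy=+2->C
  (1,6):dx=+7,dy=+5->C; (1,7):dx=+5,dy=+9->C; (1,8):dx=-5,dy=-8->C; (1,9):dx=-1,dy=-1->C
  (2,3):dx=+1,dy=+3->C; (2,4):dx=+7,dy=+12->C; (2,5):dx=+10,dy=+8->C; (2,6):dx=+11,dy=+11->C
  (2,7):dx=+9,dy=+15->C; (2,8):dx=-1,dy=-2->C; (2,9):dx=+3,dy=+5->C; (3,4):dx=+6,dy=+9->C
  (3,5):dx=+9,dy=+5->C; (3,6):dx=+10,dy=+8->C; (3,7):dx=+8,dy=+12->C; (3,8):dx=-2,dy=-5->C
  (3,9):dx=+2,dy=+2->C; (4,5):dx=+3,dy=-4->D; (4,6):dx=+4,dy=-1->D; (4,7):dx=+2,dy=+3->C
  (4,8):dx=-8,dy=-14->C; (4,9):dx=-4,dy=-7->C; (5,6):dx=+1,dy=+3->C; (5,7):dx=-1,dy=+7->D
  (5,8):dx=-11,dy=-10->C; (5,9):dx=-7,dy=-3->C; (6,7):dx=-2,dy=+4->D; (6,8):dx=-12,dy=-13->C
  (6,9):dx=-8,dy=-6->C; (7,8):dx=-10,dy=-17->C; (7,9):dx=-6,dy=-10->C; (8,9):dx=+4,dy=+7->C
Step 2: C = 32, D = 4, total pairs = 36.
Step 3: tau = (C - D)/(n(n-1)/2) = (32 - 4)/36 = 0.777778.
Step 4: Exact two-sided p-value (enumerate n! = 362880 permutations of y under H0): p = 0.002425.
Step 5: alpha = 0.1. reject H0.

tau_b = 0.7778 (C=32, D=4), p = 0.002425, reject H0.


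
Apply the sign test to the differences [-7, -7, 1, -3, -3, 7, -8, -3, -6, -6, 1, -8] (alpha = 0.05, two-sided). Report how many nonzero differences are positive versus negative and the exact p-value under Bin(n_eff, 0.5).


Step 1: Discard zero differences. Original n = 12; n_eff = number of nonzero differences = 12.
Nonzero differences (with sign): -7, -7, +1, -3, -3, +7, -8, -3, -6, -6, +1, -8
Step 2: Count signs: positive = 3, negative = 9.
Step 3: Under H0: P(positive) = 0.5, so the number of positives S ~ Bin(12, 0.5).
Step 4: Two-sided exact p-value = sum of Bin(12,0.5) probabilities at or below the observed probability = 0.145996.
Step 5: alpha = 0.05. fail to reject H0.

n_eff = 12, pos = 3, neg = 9, p = 0.145996, fail to reject H0.


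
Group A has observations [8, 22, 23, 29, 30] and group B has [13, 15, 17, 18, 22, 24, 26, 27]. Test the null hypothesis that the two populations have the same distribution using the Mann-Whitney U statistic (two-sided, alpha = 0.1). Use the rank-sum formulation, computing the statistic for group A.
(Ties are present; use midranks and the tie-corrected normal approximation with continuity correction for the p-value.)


Step 1: Combine and sort all 13 observations; assign midranks.
sorted (value, group): (8,X), (13,Y), (15,Y), (17,Y), (18,Y), (22,X), (22,Y), (23,X), (24,Y), (26,Y), (27,Y), (29,X), (30,X)
ranks: 8->1, 13->2, 15->3, 17->4, 18->5, 22->6.5, 22->6.5, 23->8, 24->9, 26->10, 27->11, 29->12, 30->13
Step 2: Rank sum for X: R1 = 1 + 6.5 + 8 + 12 + 13 = 40.5.
Step 3: U_X = R1 - n1(n1+1)/2 = 40.5 - 5*6/2 = 40.5 - 15 = 25.5.
       U_Y = n1*n2 - U_X = 40 - 25.5 = 14.5.
Step 4: Ties are present, so use the tie-corrected normal approximation (with continuity correction) for the p-value.
Step 5: p-value = 0.463600; compare to alpha = 0.1. fail to reject H0.

U_X = 25.5, p = 0.463600, fail to reject H0 at alpha = 0.1.


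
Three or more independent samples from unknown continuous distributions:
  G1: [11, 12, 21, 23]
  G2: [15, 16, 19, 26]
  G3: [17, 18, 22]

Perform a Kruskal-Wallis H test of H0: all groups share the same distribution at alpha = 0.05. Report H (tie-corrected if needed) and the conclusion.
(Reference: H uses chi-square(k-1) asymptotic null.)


Step 1: Combine all N = 11 observations and assign midranks.
sorted (value, group, rank): (11,G1,1), (12,G1,2), (15,G2,3), (16,G2,4), (17,G3,5), (18,G3,6), (19,G2,7), (21,G1,8), (22,G3,9), (23,G1,10), (26,G2,11)
Step 2: Sum ranks within each group.
R_1 = 21 (n_1 = 4)
R_2 = 25 (n_2 = 4)
R_3 = 20 (n_3 = 3)
Step 3: H = 12/(N(N+1)) * sum(R_i^2/n_i) - 3(N+1)
     = 12/(11*12) * (21^2/4 + 25^2/4 + 20^2/3) - 3*12
     = 0.090909 * 399.833 - 36
     = 0.348485.
Step 4: No ties, so H is used without correction.
Step 5: Under H0, H ~ chi^2(2); p-value = 0.840093.
Step 6: alpha = 0.05. fail to reject H0.

H = 0.3485, df = 2, p = 0.840093, fail to reject H0.


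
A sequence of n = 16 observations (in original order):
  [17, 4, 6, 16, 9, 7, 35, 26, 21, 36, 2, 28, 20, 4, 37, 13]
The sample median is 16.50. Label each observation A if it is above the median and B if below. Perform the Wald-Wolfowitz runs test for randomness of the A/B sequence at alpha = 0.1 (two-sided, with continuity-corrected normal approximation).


Step 1: Compute median = 16.50; label A = above, B = below.
Labels in order: ABBBBBAAAABAABAB  (n_A = 8, n_B = 8)
Step 2: Count runs R = 8.
Step 3: Under H0 (random ordering), E[R] = 2*n_A*n_B/(n_A+n_B) + 1 = 2*8*8/16 + 1 = 9.0000.
        Var[R] = 2*n_A*n_B*(2*n_A*n_B - n_A - n_B) / ((n_A+n_B)^2 * (n_A+n_B-1)) = 14336/3840 = 3.7333.
        SD[R] = 1.9322.
Step 4: Continuity-corrected z = (R + 0.5 - E[R]) / SD[R] = (8 + 0.5 - 9.0000) / 1.9322 = -0.2588.
Step 5: Two-sided p-value via normal approximation = 2*(1 - Phi(|z|)) = 0.795809.
Step 6: alpha = 0.1. fail to reject H0.

R = 8, z = -0.2588, p = 0.795809, fail to reject H0.


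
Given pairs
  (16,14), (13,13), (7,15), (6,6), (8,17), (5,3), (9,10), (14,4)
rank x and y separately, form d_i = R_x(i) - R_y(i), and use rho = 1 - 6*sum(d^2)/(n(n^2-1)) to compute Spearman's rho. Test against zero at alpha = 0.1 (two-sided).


Step 1: Rank x and y separately (midranks; no ties here).
rank(x): 16->8, 13->6, 7->3, 6->2, 8->4, 5->1, 9->5, 14->7
rank(y): 14->6, 13->5, 15->7, 6->3, 17->8, 3->1, 10->4, 4->2
Step 2: d_i = R_x(i) - R_y(i); compute d_i^2.
  (8-6)^2=4, (6-5)^2=1, (3-7)^2=16, (2-3)^2=1, (4-8)^2=16, (1-1)^2=0, (5-4)^2=1, (7-2)^2=25
sum(d^2) = 64.
Step 3: rho = 1 - 6*64 / (8*(8^2 - 1)) = 1 - 384/504 = 0.238095.
Step 4: Under H0, t = rho * sqrt((n-2)/(1-rho^2)) = 0.6005 ~ t(6).
Step 5: Two-sided p-value from the t-distribution with 6 df = 0.570156.
Step 6: alpha = 0.1. fail to reject H0.

rho = 0.2381, p = 0.570156, fail to reject H0 at alpha = 0.1.


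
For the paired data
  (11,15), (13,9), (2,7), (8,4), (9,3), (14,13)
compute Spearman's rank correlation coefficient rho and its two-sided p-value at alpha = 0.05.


Step 1: Rank x and y separately (midranks; no ties here).
rank(x): 11->4, 13->5, 2->1, 8->2, 9->3, 14->6
rank(y): 15->6, 9->4, 7->3, 4->2, 3->1, 13->5
Step 2: d_i = R_x(i) - R_y(i); compute d_i^2.
  (4-6)^2=4, (5-4)^2=1, (1-3)^2=4, (2-2)^2=0, (3-1)^2=4, (6-5)^2=1
sum(d^2) = 14.
Step 3: rho = 1 - 6*14 / (6*(6^2 - 1)) = 1 - 84/210 = 0.600000.
Step 4: Under H0, t = rho * sqrt((n-2)/(1-rho^2)) = 1.5000 ~ t(4).
Step 5: Two-sided p-value from the t-distribution with 4 df = 0.208000.
Step 6: alpha = 0.05. fail to reject H0.

rho = 0.6000, p = 0.208000, fail to reject H0 at alpha = 0.05.


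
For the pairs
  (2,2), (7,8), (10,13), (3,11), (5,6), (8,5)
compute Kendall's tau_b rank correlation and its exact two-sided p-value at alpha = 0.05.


Step 1: Enumerate the 15 unordered pairs (i,j) with i<j and classify each by sign(x_j-x_i) * sign(y_j-y_i).
  (1,2):dx=+5,dy=+6->C; (1,3):dx=+8,dy=+11->C; (1,4):dx=+1,dy=+9->C; (1,5):dx=+3,dy=+4->C
  (1,6):dx=+6,dy=+3->C; (2,3):dx=+3,dy=+5->C; (2,4):dx=-4,dy=+3->D; (2,5):dx=-2,dy=-2->C
  (2,6):dx=+1,dy=-3->D; (3,4):dx=-7,dy=-2->C; (3,5):dx=-5,dy=-7->C; (3,6):dx=-2,dy=-8->C
  (4,5):dx=+2,dy=-5->D; (4,6):dx=+5,dy=-6->D; (5,6):dx=+3,dy=-1->D
Step 2: C = 10, D = 5, total pairs = 15.
Step 3: tau = (C - D)/(n(n-1)/2) = (10 - 5)/15 = 0.333333.
Step 4: Exact two-sided p-value (enumerate n! = 720 permutations of y under H0): p = 0.469444.
Step 5: alpha = 0.05. fail to reject H0.

tau_b = 0.3333 (C=10, D=5), p = 0.469444, fail to reject H0.


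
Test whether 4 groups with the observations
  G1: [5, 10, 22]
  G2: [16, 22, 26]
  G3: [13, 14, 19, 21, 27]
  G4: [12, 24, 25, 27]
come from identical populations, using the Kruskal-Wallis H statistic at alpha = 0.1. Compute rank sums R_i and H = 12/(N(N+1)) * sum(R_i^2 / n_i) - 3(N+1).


Step 1: Combine all N = 15 observations and assign midranks.
sorted (value, group, rank): (5,G1,1), (10,G1,2), (12,G4,3), (13,G3,4), (14,G3,5), (16,G2,6), (19,G3,7), (21,G3,8), (22,G1,9.5), (22,G2,9.5), (24,G4,11), (25,G4,12), (26,G2,13), (27,G3,14.5), (27,G4,14.5)
Step 2: Sum ranks within each group.
R_1 = 12.5 (n_1 = 3)
R_2 = 28.5 (n_2 = 3)
R_3 = 38.5 (n_3 = 5)
R_4 = 40.5 (n_4 = 4)
Step 3: H = 12/(N(N+1)) * sum(R_i^2/n_i) - 3(N+1)
     = 12/(15*16) * (12.5^2/3 + 28.5^2/3 + 38.5^2/5 + 40.5^2/4) - 3*16
     = 0.050000 * 1029.35 - 48
     = 3.467292.
Step 4: Ties present; correction factor C = 1 - 12/(15^3 - 15) = 0.996429. Corrected H = 3.467292 / 0.996429 = 3.479719.
Step 5: Under H0, H ~ chi^2(3); p-value = 0.323402.
Step 6: alpha = 0.1. fail to reject H0.

H = 3.4797, df = 3, p = 0.323402, fail to reject H0.


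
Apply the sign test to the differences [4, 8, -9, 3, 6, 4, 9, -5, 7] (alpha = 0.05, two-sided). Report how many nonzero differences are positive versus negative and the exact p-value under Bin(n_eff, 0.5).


Step 1: Discard zero differences. Original n = 9; n_eff = number of nonzero differences = 9.
Nonzero differences (with sign): +4, +8, -9, +3, +6, +4, +9, -5, +7
Step 2: Count signs: positive = 7, negative = 2.
Step 3: Under H0: P(positive) = 0.5, so the number of positives S ~ Bin(9, 0.5).
Step 4: Two-sided exact p-value = sum of Bin(9,0.5) probabilities at or below the observed probability = 0.179688.
Step 5: alpha = 0.05. fail to reject H0.

n_eff = 9, pos = 7, neg = 2, p = 0.179688, fail to reject H0.


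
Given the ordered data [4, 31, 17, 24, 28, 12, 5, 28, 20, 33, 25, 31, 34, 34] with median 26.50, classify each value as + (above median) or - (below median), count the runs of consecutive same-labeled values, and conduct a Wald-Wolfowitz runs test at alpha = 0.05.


Step 1: Compute median = 26.50; label A = above, B = below.
Labels in order: BABBABBABABAAA  (n_A = 7, n_B = 7)
Step 2: Count runs R = 10.
Step 3: Under H0 (random ordering), E[R] = 2*n_A*n_B/(n_A+n_B) + 1 = 2*7*7/14 + 1 = 8.0000.
        Var[R] = 2*n_A*n_B*(2*n_A*n_B - n_A - n_B) / ((n_A+n_B)^2 * (n_A+n_B-1)) = 8232/2548 = 3.2308.
        SD[R] = 1.7974.
Step 4: Continuity-corrected z = (R - 0.5 - E[R]) / SD[R] = (10 - 0.5 - 8.0000) / 1.7974 = 0.8345.
Step 5: Two-sided p-value via normal approximation = 2*(1 - Phi(|z|)) = 0.403986.
Step 6: alpha = 0.05. fail to reject H0.

R = 10, z = 0.8345, p = 0.403986, fail to reject H0.


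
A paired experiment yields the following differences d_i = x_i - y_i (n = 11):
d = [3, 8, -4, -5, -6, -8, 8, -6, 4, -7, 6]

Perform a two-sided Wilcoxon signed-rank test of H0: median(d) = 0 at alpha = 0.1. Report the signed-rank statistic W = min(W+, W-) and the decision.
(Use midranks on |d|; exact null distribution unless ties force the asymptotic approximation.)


Step 1: Drop any zero differences (none here) and take |d_i|.
|d| = [3, 8, 4, 5, 6, 8, 8, 6, 4, 7, 6]
Step 2: Midrank |d_i| (ties get averaged ranks).
ranks: |3|->1, |8|->10, |4|->2.5, |5|->4, |6|->6, |8|->10, |8|->10, |6|->6, |4|->2.5, |7|->8, |6|->6
Step 3: Attach original signs; sum ranks with positive sign and with negative sign.
W+ = 1 + 10 + 10 + 2.5 + 6 = 29.5
W- = 2.5 + 4 + 6 + 10 + 6 + 8 = 36.5
(Check: W+ + W- = 66 should equal n(n+1)/2 = 66.)
Step 4: Test statistic W = min(W+, W-) = 29.5.
Step 5: Ties in |d|, so use the tie-corrected normal approximation.
        E[W] = n(n+1)/4 = 11*12/4 = 33.
        Tie groups: |d|=4 (t=2), |d|=6 (t=3), |d|=8 (t=3); sum(t^3 - t) = 54.
        Var[W] = n(n+1)(2n+1)/24 - sum(t^3-t)/48 = 3036/24 - 54/48 = 125.375.
        z = (W - E[W]) / sqrt(Var[W]) = (29.5 - 33) / 11.1971 = -0.3126.
        Two-sided p = 2*Phi(z) = 0.754599.
Step 6: alpha = 0.1. fail to reject H0.

W+ = 29.5, W- = 36.5, W = min = 29.5, p = 0.754599, fail to reject H0.


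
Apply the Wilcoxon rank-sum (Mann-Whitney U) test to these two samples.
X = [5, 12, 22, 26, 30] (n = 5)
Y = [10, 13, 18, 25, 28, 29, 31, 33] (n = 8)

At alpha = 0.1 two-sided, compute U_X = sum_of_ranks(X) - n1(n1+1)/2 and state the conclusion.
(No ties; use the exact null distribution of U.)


Step 1: Combine and sort all 13 observations; assign midranks.
sorted (value, group): (5,X), (10,Y), (12,X), (13,Y), (18,Y), (22,X), (25,Y), (26,X), (28,Y), (29,Y), (30,X), (31,Y), (33,Y)
ranks: 5->1, 10->2, 12->3, 13->4, 18->5, 22->6, 25->7, 26->8, 28->9, 29->10, 30->11, 31->12, 33->13
Step 2: Rank sum for X: R1 = 1 + 3 + 6 + 8 + 11 = 29.
Step 3: U_X = R1 - n1(n1+1)/2 = 29 - 5*6/2 = 29 - 15 = 14.
       U_Y = n1*n2 - U_X = 40 - 14 = 26.
Step 4: No ties, so the exact null distribution of U (based on enumerating the C(13,5) = 1287 equally likely rank assignments) gives the two-sided p-value.
Step 5: p-value = 0.435120; compare to alpha = 0.1. fail to reject H0.

U_X = 14, p = 0.435120, fail to reject H0 at alpha = 0.1.


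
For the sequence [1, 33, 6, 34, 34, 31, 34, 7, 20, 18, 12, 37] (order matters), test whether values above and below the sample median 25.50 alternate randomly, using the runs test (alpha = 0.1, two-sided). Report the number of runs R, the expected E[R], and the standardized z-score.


Step 1: Compute median = 25.50; label A = above, B = below.
Labels in order: BABAAAABBBBA  (n_A = 6, n_B = 6)
Step 2: Count runs R = 6.
Step 3: Under H0 (random ordering), E[R] = 2*n_A*n_B/(n_A+n_B) + 1 = 2*6*6/12 + 1 = 7.0000.
        Var[R] = 2*n_A*n_B*(2*n_A*n_B - n_A - n_B) / ((n_A+n_B)^2 * (n_A+n_B-1)) = 4320/1584 = 2.7273.
        SD[R] = 1.6514.
Step 4: Continuity-corrected z = (R + 0.5 - E[R]) / SD[R] = (6 + 0.5 - 7.0000) / 1.6514 = -0.3028.
Step 5: Two-sided p-value via normal approximation = 2*(1 - Phi(|z|)) = 0.762069.
Step 6: alpha = 0.1. fail to reject H0.

R = 6, z = -0.3028, p = 0.762069, fail to reject H0.


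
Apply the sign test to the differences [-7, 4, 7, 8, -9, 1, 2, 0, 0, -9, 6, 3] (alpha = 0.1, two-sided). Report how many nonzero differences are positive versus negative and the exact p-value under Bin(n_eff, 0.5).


Step 1: Discard zero differences. Original n = 12; n_eff = number of nonzero differences = 10.
Nonzero differences (with sign): -7, +4, +7, +8, -9, +1, +2, -9, +6, +3
Step 2: Count signs: positive = 7, negative = 3.
Step 3: Under H0: P(positive) = 0.5, so the number of positives S ~ Bin(10, 0.5).
Step 4: Two-sided exact p-value = sum of Bin(10,0.5) probabilities at or below the observed probability = 0.343750.
Step 5: alpha = 0.1. fail to reject H0.

n_eff = 10, pos = 7, neg = 3, p = 0.343750, fail to reject H0.


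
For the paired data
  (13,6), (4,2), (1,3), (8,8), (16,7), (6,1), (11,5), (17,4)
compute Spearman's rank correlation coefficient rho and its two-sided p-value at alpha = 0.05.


Step 1: Rank x and y separately (midranks; no ties here).
rank(x): 13->6, 4->2, 1->1, 8->4, 16->7, 6->3, 11->5, 17->8
rank(y): 6->6, 2->2, 3->3, 8->8, 7->7, 1->1, 5->5, 4->4
Step 2: d_i = R_x(i) - R_y(i); compute d_i^2.
  (6-6)^2=0, (2-2)^2=0, (1-3)^2=4, (4-8)^2=16, (7-7)^2=0, (3-1)^2=4, (5-5)^2=0, (8-4)^2=16
sum(d^2) = 40.
Step 3: rho = 1 - 6*40 / (8*(8^2 - 1)) = 1 - 240/504 = 0.523810.
Step 4: Under H0, t = rho * sqrt((n-2)/(1-rho^2)) = 1.5062 ~ t(6).
Step 5: Two-sided p-value from the t-distribution with 6 df = 0.182721.
Step 6: alpha = 0.05. fail to reject H0.

rho = 0.5238, p = 0.182721, fail to reject H0 at alpha = 0.05.


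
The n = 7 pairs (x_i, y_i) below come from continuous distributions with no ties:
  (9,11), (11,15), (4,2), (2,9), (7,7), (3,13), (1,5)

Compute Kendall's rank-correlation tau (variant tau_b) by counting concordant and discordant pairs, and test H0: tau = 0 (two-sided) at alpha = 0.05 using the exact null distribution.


Step 1: Enumerate the 21 unordered pairs (i,j) with i<j and classify each by sign(x_j-x_i) * sign(y_j-y_i).
  (1,2):dx=+2,dy=+4->C; (1,3):dx=-5,dy=-9->C; (1,4):dx=-7,dy=-2->C; (1,5):dx=-2,dy=-4->C
  (1,6):dx=-6,dy=+2->D; (1,7):dx=-8,dy=-6->C; (2,3):dx=-7,dy=-13->C; (2,4):dx=-9,dy=-6->C
  (2,5):dx=-4,dy=-8->C; (2,6):dx=-8,dy=-2->C; (2,7):dx=-10,dy=-10->C; (3,4):dx=-2,dy=+7->D
  (3,5):dx=+3,dy=+5->C; (3,6):dx=-1,dy=+11->D; (3,7):dx=-3,dy=+3->D; (4,5):dx=+5,dy=-2->D
  (4,6):dx=+1,dy=+4->C; (4,7):dx=-1,dy=-4->C; (5,6):dx=-4,dy=+6->D; (5,7):dx=-6,dy=-2->C
  (6,7):dx=-2,dy=-8->C
Step 2: C = 15, D = 6, total pairs = 21.
Step 3: tau = (C - D)/(n(n-1)/2) = (15 - 6)/21 = 0.428571.
Step 4: Exact two-sided p-value (enumerate n! = 5040 permutations of y under H0): p = 0.238889.
Step 5: alpha = 0.05. fail to reject H0.

tau_b = 0.4286 (C=15, D=6), p = 0.238889, fail to reject H0.


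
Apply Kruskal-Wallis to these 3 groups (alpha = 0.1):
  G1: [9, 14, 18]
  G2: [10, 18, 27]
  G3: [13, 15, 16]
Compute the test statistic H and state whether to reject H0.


Step 1: Combine all N = 9 observations and assign midranks.
sorted (value, group, rank): (9,G1,1), (10,G2,2), (13,G3,3), (14,G1,4), (15,G3,5), (16,G3,6), (18,G1,7.5), (18,G2,7.5), (27,G2,9)
Step 2: Sum ranks within each group.
R_1 = 12.5 (n_1 = 3)
R_2 = 18.5 (n_2 = 3)
R_3 = 14 (n_3 = 3)
Step 3: H = 12/(N(N+1)) * sum(R_i^2/n_i) - 3(N+1)
     = 12/(9*10) * (12.5^2/3 + 18.5^2/3 + 14^2/3) - 3*10
     = 0.133333 * 231.5 - 30
     = 0.866667.
Step 4: Ties present; correction factor C = 1 - 6/(9^3 - 9) = 0.991667. Corrected H = 0.866667 / 0.991667 = 0.873950.
Step 5: Under H0, H ~ chi^2(2); p-value = 0.645988.
Step 6: alpha = 0.1. fail to reject H0.

H = 0.8739, df = 2, p = 0.645988, fail to reject H0.


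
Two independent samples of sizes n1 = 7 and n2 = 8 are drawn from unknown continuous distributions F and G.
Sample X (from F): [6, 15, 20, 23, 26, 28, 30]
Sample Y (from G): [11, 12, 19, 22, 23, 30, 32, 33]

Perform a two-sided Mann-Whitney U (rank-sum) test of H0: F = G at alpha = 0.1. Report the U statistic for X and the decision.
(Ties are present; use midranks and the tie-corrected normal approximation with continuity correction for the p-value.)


Step 1: Combine and sort all 15 observations; assign midranks.
sorted (value, group): (6,X), (11,Y), (12,Y), (15,X), (19,Y), (20,X), (22,Y), (23,X), (23,Y), (26,X), (28,X), (30,X), (30,Y), (32,Y), (33,Y)
ranks: 6->1, 11->2, 12->3, 15->4, 19->5, 20->6, 22->7, 23->8.5, 23->8.5, 26->10, 28->11, 30->12.5, 30->12.5, 32->14, 33->15
Step 2: Rank sum for X: R1 = 1 + 4 + 6 + 8.5 + 10 + 11 + 12.5 = 53.
Step 3: U_X = R1 - n1(n1+1)/2 = 53 - 7*8/2 = 53 - 28 = 25.
       U_Y = n1*n2 - U_X = 56 - 25 = 31.
Step 4: Ties are present, so use the tie-corrected normal approximation (with continuity correction) for the p-value.
Step 5: p-value = 0.771941; compare to alpha = 0.1. fail to reject H0.

U_X = 25, p = 0.771941, fail to reject H0 at alpha = 0.1.


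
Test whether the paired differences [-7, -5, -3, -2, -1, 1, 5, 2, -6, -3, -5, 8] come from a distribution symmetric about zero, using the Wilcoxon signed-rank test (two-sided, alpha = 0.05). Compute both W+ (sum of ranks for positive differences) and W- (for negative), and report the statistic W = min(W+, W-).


Step 1: Drop any zero differences (none here) and take |d_i|.
|d| = [7, 5, 3, 2, 1, 1, 5, 2, 6, 3, 5, 8]
Step 2: Midrank |d_i| (ties get averaged ranks).
ranks: |7|->11, |5|->8, |3|->5.5, |2|->3.5, |1|->1.5, |1|->1.5, |5|->8, |2|->3.5, |6|->10, |3|->5.5, |5|->8, |8|->12
Step 3: Attach original signs; sum ranks with positive sign and with negative sign.
W+ = 1.5 + 8 + 3.5 + 12 = 25
W- = 11 + 8 + 5.5 + 3.5 + 1.5 + 10 + 5.5 + 8 = 53
(Check: W+ + W- = 78 should equal n(n+1)/2 = 78.)
Step 4: Test statistic W = min(W+, W-) = 25.
Step 5: Ties in |d|, so use the tie-corrected normal approximation.
        E[W] = n(n+1)/4 = 12*13/4 = 39.
        Tie groups: |d|=1 (t=2), |d|=2 (t=2), |d|=3 (t=2), |d|=5 (t=3); sum(t^3 - t) = 42.
        Var[W] = n(n+1)(2n+1)/24 - sum(t^3-t)/48 = 3900/24 - 42/48 = 161.625.
        z = (W - E[W]) / sqrt(Var[W]) = (25 - 39) / 12.7132 = -1.1012.
        Two-sided p = 2*Phi(z) = 0.270801.
Step 6: alpha = 0.05. fail to reject H0.

W+ = 25, W- = 53, W = min = 25, p = 0.270801, fail to reject H0.


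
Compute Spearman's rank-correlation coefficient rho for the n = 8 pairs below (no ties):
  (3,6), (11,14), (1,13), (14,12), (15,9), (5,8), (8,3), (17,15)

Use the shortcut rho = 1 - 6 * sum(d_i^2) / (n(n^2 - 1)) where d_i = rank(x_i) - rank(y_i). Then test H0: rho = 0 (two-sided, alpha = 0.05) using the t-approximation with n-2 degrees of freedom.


Step 1: Rank x and y separately (midranks; no ties here).
rank(x): 3->2, 11->5, 1->1, 14->6, 15->7, 5->3, 8->4, 17->8
rank(y): 6->2, 14->7, 13->6, 12->5, 9->4, 8->3, 3->1, 15->8
Step 2: d_i = R_x(i) - R_y(i); compute d_i^2.
  (2-2)^2=0, (5-7)^2=4, (1-6)^2=25, (6-5)^2=1, (7-4)^2=9, (3-3)^2=0, (4-1)^2=9, (8-8)^2=0
sum(d^2) = 48.
Step 3: rho = 1 - 6*48 / (8*(8^2 - 1)) = 1 - 288/504 = 0.428571.
Step 4: Under H0, t = rho * sqrt((n-2)/(1-rho^2)) = 1.1619 ~ t(6).
Step 5: Two-sided p-value from the t-distribution with 6 df = 0.289403.
Step 6: alpha = 0.05. fail to reject H0.

rho = 0.4286, p = 0.289403, fail to reject H0 at alpha = 0.05.


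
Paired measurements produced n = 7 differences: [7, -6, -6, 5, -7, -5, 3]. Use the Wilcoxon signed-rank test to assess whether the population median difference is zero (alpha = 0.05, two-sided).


Step 1: Drop any zero differences (none here) and take |d_i|.
|d| = [7, 6, 6, 5, 7, 5, 3]
Step 2: Midrank |d_i| (ties get averaged ranks).
ranks: |7|->6.5, |6|->4.5, |6|->4.5, |5|->2.5, |7|->6.5, |5|->2.5, |3|->1
Step 3: Attach original signs; sum ranks with positive sign and with negative sign.
W+ = 6.5 + 2.5 + 1 = 10
W- = 4.5 + 4.5 + 6.5 + 2.5 = 18
(Check: W+ + W- = 28 should equal n(n+1)/2 = 28.)
Step 4: Test statistic W = min(W+, W-) = 10.
Step 5: Ties in |d|, so use the tie-corrected normal approximation.
        E[W] = n(n+1)/4 = 7*8/4 = 14.
        Tie groups: |d|=5 (t=2), |d|=6 (t=2), |d|=7 (t=2); sum(t^3 - t) = 18.
        Var[W] = n(n+1)(2n+1)/24 - sum(t^3-t)/48 = 840/24 - 18/48 = 34.625.
        z = (W - E[W]) / sqrt(Var[W]) = (10 - 14) / 5.8843 = -0.6798.
        Two-sided p = 2*Phi(z) = 0.496647.
Step 6: alpha = 0.05. fail to reject H0.

W+ = 10, W- = 18, W = min = 10, p = 0.496647, fail to reject H0.


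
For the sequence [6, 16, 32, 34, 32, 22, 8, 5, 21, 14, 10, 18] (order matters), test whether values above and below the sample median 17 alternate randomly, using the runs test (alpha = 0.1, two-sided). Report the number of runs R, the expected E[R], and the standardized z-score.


Step 1: Compute median = 17; label A = above, B = below.
Labels in order: BBAAAABBABBA  (n_A = 6, n_B = 6)
Step 2: Count runs R = 6.
Step 3: Under H0 (random ordering), E[R] = 2*n_A*n_B/(n_A+n_B) + 1 = 2*6*6/12 + 1 = 7.0000.
        Var[R] = 2*n_A*n_B*(2*n_A*n_B - n_A - n_B) / ((n_A+n_B)^2 * (n_A+n_B-1)) = 4320/1584 = 2.7273.
        SD[R] = 1.6514.
Step 4: Continuity-corrected z = (R + 0.5 - E[R]) / SD[R] = (6 + 0.5 - 7.0000) / 1.6514 = -0.3028.
Step 5: Two-sided p-value via normal approximation = 2*(1 - Phi(|z|)) = 0.762069.
Step 6: alpha = 0.1. fail to reject H0.

R = 6, z = -0.3028, p = 0.762069, fail to reject H0.


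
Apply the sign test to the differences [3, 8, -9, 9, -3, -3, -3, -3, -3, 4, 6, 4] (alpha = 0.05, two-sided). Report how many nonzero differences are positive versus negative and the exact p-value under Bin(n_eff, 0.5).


Step 1: Discard zero differences. Original n = 12; n_eff = number of nonzero differences = 12.
Nonzero differences (with sign): +3, +8, -9, +9, -3, -3, -3, -3, -3, +4, +6, +4
Step 2: Count signs: positive = 6, negative = 6.
Step 3: Under H0: P(positive) = 0.5, so the number of positives S ~ Bin(12, 0.5).
Step 4: Two-sided exact p-value = sum of Bin(12,0.5) probabilities at or below the observed probability = 1.000000.
Step 5: alpha = 0.05. fail to reject H0.

n_eff = 12, pos = 6, neg = 6, p = 1.000000, fail to reject H0.


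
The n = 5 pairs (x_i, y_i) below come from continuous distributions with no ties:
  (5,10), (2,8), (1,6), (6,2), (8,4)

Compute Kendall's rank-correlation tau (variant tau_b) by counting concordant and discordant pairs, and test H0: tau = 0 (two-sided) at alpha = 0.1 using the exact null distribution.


Step 1: Enumerate the 10 unordered pairs (i,j) with i<j and classify each by sign(x_j-x_i) * sign(y_j-y_i).
  (1,2):dx=-3,dy=-2->C; (1,3):dx=-4,dy=-4->C; (1,4):dx=+1,dy=-8->D; (1,5):dx=+3,dy=-6->D
  (2,3):dx=-1,dy=-2->C; (2,4):dx=+4,dy=-6->D; (2,5):dx=+6,dy=-4->D; (3,4):dx=+5,dy=-4->D
  (3,5):dx=+7,dy=-2->D; (4,5):dx=+2,dy=+2->C
Step 2: C = 4, D = 6, total pairs = 10.
Step 3: tau = (C - D)/(n(n-1)/2) = (4 - 6)/10 = -0.200000.
Step 4: Exact two-sided p-value (enumerate n! = 120 permutations of y under H0): p = 0.816667.
Step 5: alpha = 0.1. fail to reject H0.

tau_b = -0.2000 (C=4, D=6), p = 0.816667, fail to reject H0.


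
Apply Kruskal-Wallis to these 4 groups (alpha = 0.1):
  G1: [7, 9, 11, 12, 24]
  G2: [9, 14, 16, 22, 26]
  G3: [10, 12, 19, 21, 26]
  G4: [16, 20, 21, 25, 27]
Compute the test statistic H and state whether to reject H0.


Step 1: Combine all N = 20 observations and assign midranks.
sorted (value, group, rank): (7,G1,1), (9,G1,2.5), (9,G2,2.5), (10,G3,4), (11,G1,5), (12,G1,6.5), (12,G3,6.5), (14,G2,8), (16,G2,9.5), (16,G4,9.5), (19,G3,11), (20,G4,12), (21,G3,13.5), (21,G4,13.5), (22,G2,15), (24,G1,16), (25,G4,17), (26,G2,18.5), (26,G3,18.5), (27,G4,20)
Step 2: Sum ranks within each group.
R_1 = 31 (n_1 = 5)
R_2 = 53.5 (n_2 = 5)
R_3 = 53.5 (n_3 = 5)
R_4 = 72 (n_4 = 5)
Step 3: H = 12/(N(N+1)) * sum(R_i^2/n_i) - 3(N+1)
     = 12/(20*21) * (31^2/5 + 53.5^2/5 + 53.5^2/5 + 72^2/5) - 3*21
     = 0.028571 * 2373.9 - 63
     = 4.825714.
Step 4: Ties present; correction factor C = 1 - 30/(20^3 - 20) = 0.996241. Corrected H = 4.825714 / 0.996241 = 4.843925.
Step 5: Under H0, H ~ chi^2(3); p-value = 0.183589.
Step 6: alpha = 0.1. fail to reject H0.

H = 4.8439, df = 3, p = 0.183589, fail to reject H0.


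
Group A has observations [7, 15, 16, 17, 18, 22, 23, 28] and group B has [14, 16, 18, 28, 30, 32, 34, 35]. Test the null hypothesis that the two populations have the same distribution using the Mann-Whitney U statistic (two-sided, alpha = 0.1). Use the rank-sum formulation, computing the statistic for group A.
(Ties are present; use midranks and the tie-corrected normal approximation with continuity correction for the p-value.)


Step 1: Combine and sort all 16 observations; assign midranks.
sorted (value, group): (7,X), (14,Y), (15,X), (16,X), (16,Y), (17,X), (18,X), (18,Y), (22,X), (23,X), (28,X), (28,Y), (30,Y), (32,Y), (34,Y), (35,Y)
ranks: 7->1, 14->2, 15->3, 16->4.5, 16->4.5, 17->6, 18->7.5, 18->7.5, 22->9, 23->10, 28->11.5, 28->11.5, 30->13, 32->14, 34->15, 35->16
Step 2: Rank sum for X: R1 = 1 + 3 + 4.5 + 6 + 7.5 + 9 + 10 + 11.5 = 52.5.
Step 3: U_X = R1 - n1(n1+1)/2 = 52.5 - 8*9/2 = 52.5 - 36 = 16.5.
       U_Y = n1*n2 - U_X = 64 - 16.5 = 47.5.
Step 4: Ties are present, so use the tie-corrected normal approximation (with continuity correction) for the p-value.
Step 5: p-value = 0.114382; compare to alpha = 0.1. fail to reject H0.

U_X = 16.5, p = 0.114382, fail to reject H0 at alpha = 0.1.


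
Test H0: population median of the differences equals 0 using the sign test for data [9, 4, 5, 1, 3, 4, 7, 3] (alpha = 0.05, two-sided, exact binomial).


Step 1: Discard zero differences. Original n = 8; n_eff = number of nonzero differences = 8.
Nonzero differences (with sign): +9, +4, +5, +1, +3, +4, +7, +3
Step 2: Count signs: positive = 8, negative = 0.
Step 3: Under H0: P(positive) = 0.5, so the number of positives S ~ Bin(8, 0.5).
Step 4: Two-sided exact p-value = sum of Bin(8,0.5) probabilities at or below the observed probability = 0.007812.
Step 5: alpha = 0.05. reject H0.

n_eff = 8, pos = 8, neg = 0, p = 0.007812, reject H0.


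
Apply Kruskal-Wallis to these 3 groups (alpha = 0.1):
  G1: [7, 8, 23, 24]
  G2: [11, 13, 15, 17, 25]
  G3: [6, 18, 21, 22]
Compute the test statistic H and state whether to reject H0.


Step 1: Combine all N = 13 observations and assign midranks.
sorted (value, group, rank): (6,G3,1), (7,G1,2), (8,G1,3), (11,G2,4), (13,G2,5), (15,G2,6), (17,G2,7), (18,G3,8), (21,G3,9), (22,G3,10), (23,G1,11), (24,G1,12), (25,G2,13)
Step 2: Sum ranks within each group.
R_1 = 28 (n_1 = 4)
R_2 = 35 (n_2 = 5)
R_3 = 28 (n_3 = 4)
Step 3: H = 12/(N(N+1)) * sum(R_i^2/n_i) - 3(N+1)
     = 12/(13*14) * (28^2/4 + 35^2/5 + 28^2/4) - 3*14
     = 0.065934 * 637 - 42
     = 0.000000.
Step 4: No ties, so H is used without correction.
Step 5: Under H0, H ~ chi^2(2); p-value = 1.000000.
Step 6: alpha = 0.1. fail to reject H0.

H = 0.0000, df = 2, p = 1.000000, fail to reject H0.


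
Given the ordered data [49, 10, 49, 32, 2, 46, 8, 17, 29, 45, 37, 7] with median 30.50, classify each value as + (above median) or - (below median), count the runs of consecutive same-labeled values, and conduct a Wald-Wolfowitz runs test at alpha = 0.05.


Step 1: Compute median = 30.50; label A = above, B = below.
Labels in order: ABAABABBBAAB  (n_A = 6, n_B = 6)
Step 2: Count runs R = 8.
Step 3: Under H0 (random ordering), E[R] = 2*n_A*n_B/(n_A+n_B) + 1 = 2*6*6/12 + 1 = 7.0000.
        Var[R] = 2*n_A*n_B*(2*n_A*n_B - n_A - n_B) / ((n_A+n_B)^2 * (n_A+n_B-1)) = 4320/1584 = 2.7273.
        SD[R] = 1.6514.
Step 4: Continuity-corrected z = (R - 0.5 - E[R]) / SD[R] = (8 - 0.5 - 7.0000) / 1.6514 = 0.3028.
Step 5: Two-sided p-value via normal approximation = 2*(1 - Phi(|z|)) = 0.762069.
Step 6: alpha = 0.05. fail to reject H0.

R = 8, z = 0.3028, p = 0.762069, fail to reject H0.


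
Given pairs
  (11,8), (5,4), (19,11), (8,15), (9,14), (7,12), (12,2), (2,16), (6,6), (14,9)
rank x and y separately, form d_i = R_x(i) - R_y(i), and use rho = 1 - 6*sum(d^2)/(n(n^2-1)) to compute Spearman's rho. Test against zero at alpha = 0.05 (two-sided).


Step 1: Rank x and y separately (midranks; no ties here).
rank(x): 11->7, 5->2, 19->10, 8->5, 9->6, 7->4, 12->8, 2->1, 6->3, 14->9
rank(y): 8->4, 4->2, 11->6, 15->9, 14->8, 12->7, 2->1, 16->10, 6->3, 9->5
Step 2: d_i = R_x(i) - R_y(i); compute d_i^2.
  (7-4)^2=9, (2-2)^2=0, (10-6)^2=16, (5-9)^2=16, (6-8)^2=4, (4-7)^2=9, (8-1)^2=49, (1-10)^2=81, (3-3)^2=0, (9-5)^2=16
sum(d^2) = 200.
Step 3: rho = 1 - 6*200 / (10*(10^2 - 1)) = 1 - 1200/990 = -0.212121.
Step 4: Under H0, t = rho * sqrt((n-2)/(1-rho^2)) = -0.6139 ~ t(8).
Step 5: Two-sided p-value from the t-distribution with 8 df = 0.556306.
Step 6: alpha = 0.05. fail to reject H0.

rho = -0.2121, p = 0.556306, fail to reject H0 at alpha = 0.05.


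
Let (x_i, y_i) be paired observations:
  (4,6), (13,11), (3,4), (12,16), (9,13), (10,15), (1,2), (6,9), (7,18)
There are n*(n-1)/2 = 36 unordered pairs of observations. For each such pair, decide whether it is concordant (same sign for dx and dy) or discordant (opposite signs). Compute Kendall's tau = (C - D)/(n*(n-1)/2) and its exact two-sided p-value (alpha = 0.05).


Step 1: Enumerate the 36 unordered pairs (i,j) with i<j and classify each by sign(x_j-x_i) * sign(y_j-y_i).
  (1,2):dx=+9,dy=+5->C; (1,3):dx=-1,dy=-2->C; (1,4):dx=+8,dy=+10->C; (1,5):dx=+5,dy=+7->C
  (1,6):dx=+6,dy=+9->C; (1,7):dx=-3,dy=-4->C; (1,8):dx=+2,dy=+3->C; (1,9):dx=+3,dy=+12->C
  (2,3):dx=-10,dy=-7->C; (2,4):dx=-1,dy=+5->D; (2,5):dx=-4,dy=+2->D; (2,6):dx=-3,dy=+4->D
  (2,7):dx=-12,dy=-9->C; (2,8):dx=-7,dy=-2->C; (2,9):dx=-6,dy=+7->D; (3,4):dx=+9,dy=+12->C
  (3,5):dx=+6,dy=+9->C; (3,6):dx=+7,dy=+11->C; (3,7):dx=-2,dy=-2->C; (3,8):dx=+3,dy=+5->C
  (3,9):dx=+4,dy=+14->C; (4,5):dx=-3,dy=-3->C; (4,6):dx=-2,dy=-1->C; (4,7):dx=-11,dy=-14->C
  (4,8):dx=-6,dy=-7->C; (4,9):dx=-5,dy=+2->D; (5,6):dx=+1,dy=+2->C; (5,7):dx=-8,dy=-11->C
  (5,8):dx=-3,dy=-4->C; (5,9):dx=-2,dy=+5->D; (6,7):dx=-9,dy=-13->C; (6,8):dx=-4,dy=-6->C
  (6,9):dx=-3,dy=+3->D; (7,8):dx=+5,dy=+7->C; (7,9):dx=+6,dy=+16->C; (8,9):dx=+1,dy=+9->C
Step 2: C = 29, D = 7, total pairs = 36.
Step 3: tau = (C - D)/(n(n-1)/2) = (29 - 7)/36 = 0.611111.
Step 4: Exact two-sided p-value (enumerate n! = 362880 permutations of y under H0): p = 0.024741.
Step 5: alpha = 0.05. reject H0.

tau_b = 0.6111 (C=29, D=7), p = 0.024741, reject H0.


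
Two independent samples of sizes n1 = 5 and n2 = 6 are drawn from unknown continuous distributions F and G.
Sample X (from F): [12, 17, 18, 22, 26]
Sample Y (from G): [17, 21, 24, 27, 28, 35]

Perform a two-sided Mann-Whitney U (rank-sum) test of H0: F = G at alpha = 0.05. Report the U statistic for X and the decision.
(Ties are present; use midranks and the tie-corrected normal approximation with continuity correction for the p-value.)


Step 1: Combine and sort all 11 observations; assign midranks.
sorted (value, group): (12,X), (17,X), (17,Y), (18,X), (21,Y), (22,X), (24,Y), (26,X), (27,Y), (28,Y), (35,Y)
ranks: 12->1, 17->2.5, 17->2.5, 18->4, 21->5, 22->6, 24->7, 26->8, 27->9, 28->10, 35->11
Step 2: Rank sum for X: R1 = 1 + 2.5 + 4 + 6 + 8 = 21.5.
Step 3: U_X = R1 - n1(n1+1)/2 = 21.5 - 5*6/2 = 21.5 - 15 = 6.5.
       U_Y = n1*n2 - U_X = 30 - 6.5 = 23.5.
Step 4: Ties are present, so use the tie-corrected normal approximation (with continuity correction) for the p-value.
Step 5: p-value = 0.143215; compare to alpha = 0.05. fail to reject H0.

U_X = 6.5, p = 0.143215, fail to reject H0 at alpha = 0.05.


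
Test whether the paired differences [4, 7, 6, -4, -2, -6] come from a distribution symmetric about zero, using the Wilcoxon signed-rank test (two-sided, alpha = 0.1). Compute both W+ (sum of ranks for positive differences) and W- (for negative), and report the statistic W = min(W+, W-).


Step 1: Drop any zero differences (none here) and take |d_i|.
|d| = [4, 7, 6, 4, 2, 6]
Step 2: Midrank |d_i| (ties get averaged ranks).
ranks: |4|->2.5, |7|->6, |6|->4.5, |4|->2.5, |2|->1, |6|->4.5
Step 3: Attach original signs; sum ranks with positive sign and with negative sign.
W+ = 2.5 + 6 + 4.5 = 13
W- = 2.5 + 1 + 4.5 = 8
(Check: W+ + W- = 21 should equal n(n+1)/2 = 21.)
Step 4: Test statistic W = min(W+, W-) = 8.
Step 5: Ties in |d|, so use the tie-corrected normal approximation.
        E[W] = n(n+1)/4 = 6*7/4 = 10.5.
        Tie groups: |d|=4 (t=2), |d|=6 (t=2); sum(t^3 - t) = 12.
        Var[W] = n(n+1)(2n+1)/24 - sum(t^3-t)/48 = 546/24 - 12/48 = 22.5.
        z = (W - E[W]) / sqrt(Var[W]) = (8 - 10.5) / 4.7434 = -0.5270.
        Two-sided p = 2*Phi(z) = 0.598161.
Step 6: alpha = 0.1. fail to reject H0.

W+ = 13, W- = 8, W = min = 8, p = 0.598161, fail to reject H0.


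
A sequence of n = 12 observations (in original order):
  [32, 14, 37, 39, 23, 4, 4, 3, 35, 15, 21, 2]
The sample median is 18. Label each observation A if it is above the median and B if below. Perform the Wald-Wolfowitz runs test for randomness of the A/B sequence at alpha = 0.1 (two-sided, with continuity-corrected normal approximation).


Step 1: Compute median = 18; label A = above, B = below.
Labels in order: ABAAABBBABAB  (n_A = 6, n_B = 6)
Step 2: Count runs R = 8.
Step 3: Under H0 (random ordering), E[R] = 2*n_A*n_B/(n_A+n_B) + 1 = 2*6*6/12 + 1 = 7.0000.
        Var[R] = 2*n_A*n_B*(2*n_A*n_B - n_A - n_B) / ((n_A+n_B)^2 * (n_A+n_B-1)) = 4320/1584 = 2.7273.
        SD[R] = 1.6514.
Step 4: Continuity-corrected z = (R - 0.5 - E[R]) / SD[R] = (8 - 0.5 - 7.0000) / 1.6514 = 0.3028.
Step 5: Two-sided p-value via normal approximation = 2*(1 - Phi(|z|)) = 0.762069.
Step 6: alpha = 0.1. fail to reject H0.

R = 8, z = 0.3028, p = 0.762069, fail to reject H0.


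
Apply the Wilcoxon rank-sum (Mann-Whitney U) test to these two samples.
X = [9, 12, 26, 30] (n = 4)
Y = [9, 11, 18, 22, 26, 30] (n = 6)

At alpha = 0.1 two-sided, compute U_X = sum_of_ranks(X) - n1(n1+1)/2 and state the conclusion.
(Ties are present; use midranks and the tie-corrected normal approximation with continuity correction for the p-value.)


Step 1: Combine and sort all 10 observations; assign midranks.
sorted (value, group): (9,X), (9,Y), (11,Y), (12,X), (18,Y), (22,Y), (26,X), (26,Y), (30,X), (30,Y)
ranks: 9->1.5, 9->1.5, 11->3, 12->4, 18->5, 22->6, 26->7.5, 26->7.5, 30->9.5, 30->9.5
Step 2: Rank sum for X: R1 = 1.5 + 4 + 7.5 + 9.5 = 22.5.
Step 3: U_X = R1 - n1(n1+1)/2 = 22.5 - 4*5/2 = 22.5 - 10 = 12.5.
       U_Y = n1*n2 - U_X = 24 - 12.5 = 11.5.
Step 4: Ties are present, so use the tie-corrected normal approximation (with continuity correction) for the p-value.
Step 5: p-value = 1.000000; compare to alpha = 0.1. fail to reject H0.

U_X = 12.5, p = 1.000000, fail to reject H0 at alpha = 0.1.


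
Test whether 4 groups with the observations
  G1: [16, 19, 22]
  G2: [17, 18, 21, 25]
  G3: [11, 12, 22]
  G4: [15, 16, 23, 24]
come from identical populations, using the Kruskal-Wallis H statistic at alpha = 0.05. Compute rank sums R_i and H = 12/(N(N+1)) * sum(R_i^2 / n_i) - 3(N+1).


Step 1: Combine all N = 14 observations and assign midranks.
sorted (value, group, rank): (11,G3,1), (12,G3,2), (15,G4,3), (16,G1,4.5), (16,G4,4.5), (17,G2,6), (18,G2,7), (19,G1,8), (21,G2,9), (22,G1,10.5), (22,G3,10.5), (23,G4,12), (24,G4,13), (25,G2,14)
Step 2: Sum ranks within each group.
R_1 = 23 (n_1 = 3)
R_2 = 36 (n_2 = 4)
R_3 = 13.5 (n_3 = 3)
R_4 = 32.5 (n_4 = 4)
Step 3: H = 12/(N(N+1)) * sum(R_i^2/n_i) - 3(N+1)
     = 12/(14*15) * (23^2/3 + 36^2/4 + 13.5^2/3 + 32.5^2/4) - 3*15
     = 0.057143 * 825.146 - 45
     = 2.151190.
Step 4: Ties present; correction factor C = 1 - 12/(14^3 - 14) = 0.995604. Corrected H = 2.151190 / 0.995604 = 2.160688.
Step 5: Under H0, H ~ chi^2(3); p-value = 0.539733.
Step 6: alpha = 0.05. fail to reject H0.

H = 2.1607, df = 3, p = 0.539733, fail to reject H0.


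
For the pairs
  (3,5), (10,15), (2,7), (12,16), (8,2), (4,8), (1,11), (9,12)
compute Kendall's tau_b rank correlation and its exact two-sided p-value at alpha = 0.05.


Step 1: Enumerate the 28 unordered pairs (i,j) with i<j and classify each by sign(x_j-x_i) * sign(y_j-y_i).
  (1,2):dx=+7,dy=+10->C; (1,3):dx=-1,dy=+2->D; (1,4):dx=+9,dy=+11->C; (1,5):dx=+5,dy=-3->D
  (1,6):dx=+1,dy=+3->C; (1,7):dx=-2,dy=+6->D; (1,8):dx=+6,dy=+7->C; (2,3):dx=-8,dy=-8->C
  (2,4):dx=+2,dy=+1->C; (2,5):dx=-2,dy=-13->C; (2,6):dx=-6,dy=-7->C; (2,7):dx=-9,dy=-4->C
  (2,8):dx=-1,dy=-3->C; (3,4):dx=+10,dy=+9->C; (3,5):dx=+6,dy=-5->D; (3,6):dx=+2,dy=+1->C
  (3,7):dx=-1,dy=+4->D; (3,8):dx=+7,dy=+5->C; (4,5):dx=-4,dy=-14->C; (4,6):dx=-8,dy=-8->C
  (4,7):dx=-11,dy=-5->C; (4,8):dx=-3,dy=-4->C; (5,6):dx=-4,dy=+6->D; (5,7):dx=-7,dy=+9->D
  (5,8):dx=+1,dy=+10->C; (6,7):dx=-3,dy=+3->D; (6,8):dx=+5,dy=+4->C; (7,8):dx=+8,dy=+1->C
Step 2: C = 20, D = 8, total pairs = 28.
Step 3: tau = (C - D)/(n(n-1)/2) = (20 - 8)/28 = 0.428571.
Step 4: Exact two-sided p-value (enumerate n! = 40320 permutations of y under H0): p = 0.178869.
Step 5: alpha = 0.05. fail to reject H0.

tau_b = 0.4286 (C=20, D=8), p = 0.178869, fail to reject H0.


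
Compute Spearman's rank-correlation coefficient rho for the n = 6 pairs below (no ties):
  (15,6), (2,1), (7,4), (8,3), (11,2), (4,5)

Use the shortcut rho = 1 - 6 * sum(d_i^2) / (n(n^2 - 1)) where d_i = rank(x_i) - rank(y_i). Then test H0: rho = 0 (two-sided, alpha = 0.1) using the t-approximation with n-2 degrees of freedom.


Step 1: Rank x and y separately (midranks; no ties here).
rank(x): 15->6, 2->1, 7->3, 8->4, 11->5, 4->2
rank(y): 6->6, 1->1, 4->4, 3->3, 2->2, 5->5
Step 2: d_i = R_x(i) - R_y(i); compute d_i^2.
  (6-6)^2=0, (1-1)^2=0, (3-4)^2=1, (4-3)^2=1, (5-2)^2=9, (2-5)^2=9
sum(d^2) = 20.
Step 3: rho = 1 - 6*20 / (6*(6^2 - 1)) = 1 - 120/210 = 0.428571.
Step 4: Under H0, t = rho * sqrt((n-2)/(1-rho^2)) = 0.9487 ~ t(4).
Step 5: Two-sided p-value from the t-distribution with 4 df = 0.396501.
Step 6: alpha = 0.1. fail to reject H0.

rho = 0.4286, p = 0.396501, fail to reject H0 at alpha = 0.1.


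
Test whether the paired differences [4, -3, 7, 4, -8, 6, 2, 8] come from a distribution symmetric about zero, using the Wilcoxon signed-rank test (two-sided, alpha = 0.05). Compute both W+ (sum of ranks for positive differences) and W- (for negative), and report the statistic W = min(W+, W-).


Step 1: Drop any zero differences (none here) and take |d_i|.
|d| = [4, 3, 7, 4, 8, 6, 2, 8]
Step 2: Midrank |d_i| (ties get averaged ranks).
ranks: |4|->3.5, |3|->2, |7|->6, |4|->3.5, |8|->7.5, |6|->5, |2|->1, |8|->7.5
Step 3: Attach original signs; sum ranks with positive sign and with negative sign.
W+ = 3.5 + 6 + 3.5 + 5 + 1 + 7.5 = 26.5
W- = 2 + 7.5 = 9.5
(Check: W+ + W- = 36 should equal n(n+1)/2 = 36.)
Step 4: Test statistic W = min(W+, W-) = 9.5.
Step 5: Ties in |d|, so use the tie-corrected normal approximation.
        E[W] = n(n+1)/4 = 8*9/4 = 18.
        Tie groups: |d|=4 (t=2), |d|=8 (t=2); sum(t^3 - t) = 12.
        Var[W] = n(n+1)(2n+1)/24 - sum(t^3-t)/48 = 1224/24 - 12/48 = 50.75.
        z = (W - E[W]) / sqrt(Var[W]) = (9.5 - 18) / 7.1239 = -1.1932.
        Two-sided p = 2*Phi(z) = 0.232804.
Step 6: alpha = 0.05. fail to reject H0.

W+ = 26.5, W- = 9.5, W = min = 9.5, p = 0.232804, fail to reject H0.
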